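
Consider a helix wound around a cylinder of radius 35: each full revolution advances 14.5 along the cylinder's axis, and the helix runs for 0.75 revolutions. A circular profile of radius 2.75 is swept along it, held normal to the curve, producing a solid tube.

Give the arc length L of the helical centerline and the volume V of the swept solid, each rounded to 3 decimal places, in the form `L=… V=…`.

2πR = 2π·35 = 219.911486
per-turn = √(219.911486² + 14.5²) = √(48361.0616 + 210.25) = √48571.3116 = 220.389001
L = 0.75 × 220.389001 = 165.291750
V = π·2.75² × L = 23.758294 × 165.291750 = 3927.050075

L=165.292 V=3927.050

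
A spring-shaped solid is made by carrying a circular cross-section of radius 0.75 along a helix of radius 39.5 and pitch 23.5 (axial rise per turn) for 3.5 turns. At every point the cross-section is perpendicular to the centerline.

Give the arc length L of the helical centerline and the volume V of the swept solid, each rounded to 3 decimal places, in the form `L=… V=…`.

L=872.536 V=1541.898

2πR = 2π·39.5 = 248.185820
per-turn = √(248.185820² + 23.5²) = √(61596.2011 + 552.25) = √62148.4511 = 249.295911
L = 3.5 × 249.295911 = 872.535687
V = π·0.75² × L = 1.767146 × 872.535687 = 1541.897834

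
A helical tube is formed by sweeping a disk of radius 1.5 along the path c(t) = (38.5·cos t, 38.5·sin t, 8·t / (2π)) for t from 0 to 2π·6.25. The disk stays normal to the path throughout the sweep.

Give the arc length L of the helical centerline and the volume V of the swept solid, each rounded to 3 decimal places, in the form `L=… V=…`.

2πR = 2π·38.5 = 241.902634
per-turn = √(241.902634² + 8²) = √(58516.8845 + 64) = √58580.8845 = 242.034883
L = 6.25 × 242.034883 = 1512.718018
V = π·1.5² × L = 7.068583 × 1512.718018 = 10692.773574

L=1512.718 V=10692.774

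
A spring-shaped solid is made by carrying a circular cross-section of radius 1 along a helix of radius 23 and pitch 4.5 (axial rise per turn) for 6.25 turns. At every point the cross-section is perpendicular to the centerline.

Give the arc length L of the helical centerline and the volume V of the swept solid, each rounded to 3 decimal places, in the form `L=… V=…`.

L=903.646 V=2838.887

2πR = 2π·23 = 144.513262
per-turn = √(144.513262² + 4.5²) = √(20884.0829 + 20.25) = √20904.3329 = 144.583308
L = 6.25 × 144.583308 = 903.645674
V = π·1² × L = 3.141593 × 903.645674 = 2838.886611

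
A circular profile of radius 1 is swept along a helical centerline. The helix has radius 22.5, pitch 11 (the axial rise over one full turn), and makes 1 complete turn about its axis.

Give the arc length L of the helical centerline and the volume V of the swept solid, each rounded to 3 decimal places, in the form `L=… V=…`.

L=141.799 V=445.475

2πR = 2π·22.5 = 141.371669
per-turn = √(141.371669² + 11²) = √(19985.9489 + 121) = √20106.9489 = 141.798974
L = 1 × 141.798974 = 141.798974
V = π·1² × L = 3.141593 × 141.798974 = 445.474614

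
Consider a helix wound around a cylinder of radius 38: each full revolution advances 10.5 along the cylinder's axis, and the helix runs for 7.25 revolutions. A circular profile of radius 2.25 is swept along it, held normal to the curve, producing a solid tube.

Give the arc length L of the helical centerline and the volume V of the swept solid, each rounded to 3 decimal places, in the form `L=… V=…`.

2πR = 2π·38 = 238.761042
per-turn = √(238.761042² + 10.5²) = √(57006.8350 + 110.25) = √57117.0850 = 238.991810
L = 7.25 × 238.991810 = 1732.690619
V = π·2.25² × L = 15.904313 × 1732.690619 = 27557.253606

L=1732.691 V=27557.254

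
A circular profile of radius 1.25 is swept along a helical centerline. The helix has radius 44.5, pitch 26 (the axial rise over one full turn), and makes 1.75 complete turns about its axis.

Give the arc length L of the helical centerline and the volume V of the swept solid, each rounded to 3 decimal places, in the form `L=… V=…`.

2πR = 2π·44.5 = 279.601746
per-turn = √(279.601746² + 26²) = √(78177.1365 + 676) = √78853.1365 = 280.808006
L = 1.75 × 280.808006 = 491.414011
V = π·1.25² × L = 4.908739 × 491.414011 = 2412.222887

L=491.414 V=2412.223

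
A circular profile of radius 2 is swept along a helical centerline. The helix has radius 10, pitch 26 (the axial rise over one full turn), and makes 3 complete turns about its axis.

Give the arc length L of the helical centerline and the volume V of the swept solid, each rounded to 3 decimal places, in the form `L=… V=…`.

2πR = 2π·10 = 62.831853
per-turn = √(62.831853² + 26²) = √(3947.8418 + 676) = √4623.8418 = 67.998836
L = 3 × 67.998836 = 203.996509
V = π·2² × L = 12.566371 × 203.996509 = 2563.495741

L=203.997 V=2563.496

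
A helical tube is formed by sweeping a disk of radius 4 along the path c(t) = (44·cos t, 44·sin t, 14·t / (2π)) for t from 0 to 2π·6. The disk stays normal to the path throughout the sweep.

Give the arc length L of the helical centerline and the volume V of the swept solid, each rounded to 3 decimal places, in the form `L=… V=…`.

L=1660.886 V=83485.259

2πR = 2π·44 = 276.460154
per-turn = √(276.460154² + 14²) = √(76430.2165 + 196) = √76626.2165 = 276.814408
L = 6 × 276.814408 = 1660.886448
V = π·4² × L = 50.265482 × 1660.886448 = 83485.258619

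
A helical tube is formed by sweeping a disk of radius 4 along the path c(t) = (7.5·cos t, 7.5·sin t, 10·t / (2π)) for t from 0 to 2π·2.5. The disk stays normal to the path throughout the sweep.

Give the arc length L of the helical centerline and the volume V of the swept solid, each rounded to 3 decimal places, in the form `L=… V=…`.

2πR = 2π·7.5 = 47.123890
per-turn = √(47.123890² + 10²) = √(2220.6610 + 100) = √2320.6610 = 48.173239
L = 2.5 × 48.173239 = 120.433098
V = π·4² × L = 50.265482 × 120.433098 = 6053.627795

L=120.433 V=6053.628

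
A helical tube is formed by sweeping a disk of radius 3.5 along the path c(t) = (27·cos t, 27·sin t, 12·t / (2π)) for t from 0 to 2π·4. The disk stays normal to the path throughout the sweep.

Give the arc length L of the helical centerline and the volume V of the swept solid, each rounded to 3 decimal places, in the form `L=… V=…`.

L=680.280 V=26180.225

2πR = 2π·27 = 169.646003
per-turn = √(169.646003² + 12²) = √(28779.7664 + 144) = √28923.7664 = 170.069887
L = 4 × 170.069887 = 680.279548
V = π·3.5² × L = 38.484510 × 680.279548 = 26180.225058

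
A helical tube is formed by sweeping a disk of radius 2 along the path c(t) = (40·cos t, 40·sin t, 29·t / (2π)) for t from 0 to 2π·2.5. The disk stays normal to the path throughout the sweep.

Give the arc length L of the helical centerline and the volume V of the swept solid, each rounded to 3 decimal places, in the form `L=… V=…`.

L=632.487 V=7948.072

2πR = 2π·40 = 251.327412
per-turn = √(251.327412² + 29²) = √(63165.4682 + 841) = √64006.4682 = 252.994996
L = 2.5 × 252.994996 = 632.487491
V = π·2² × L = 12.566371 × 632.487491 = 7948.072219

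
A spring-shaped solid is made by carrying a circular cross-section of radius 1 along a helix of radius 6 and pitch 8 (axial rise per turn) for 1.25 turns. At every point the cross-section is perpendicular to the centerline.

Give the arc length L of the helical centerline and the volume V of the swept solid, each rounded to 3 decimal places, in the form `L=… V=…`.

L=48.173 V=151.341

2πR = 2π·6 = 37.699112
per-turn = √(37.699112² + 8²) = √(1421.2230 + 64) = √1485.2230 = 38.538591
L = 1.25 × 38.538591 = 48.173239
V = π·1² × L = 3.141593 × 48.173239 = 151.340695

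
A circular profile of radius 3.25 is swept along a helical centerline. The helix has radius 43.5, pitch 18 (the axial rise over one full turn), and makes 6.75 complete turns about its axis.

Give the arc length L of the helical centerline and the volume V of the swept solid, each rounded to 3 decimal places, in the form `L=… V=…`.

L=1848.897 V=61352.076

2πR = 2π·43.5 = 273.318561
per-turn = √(273.318561² + 18²) = √(74703.0357 + 324) = √75027.0357 = 273.910635
L = 6.75 × 273.910635 = 1848.896783
V = π·3.25² × L = 33.183072 × 1848.896783 = 61352.075821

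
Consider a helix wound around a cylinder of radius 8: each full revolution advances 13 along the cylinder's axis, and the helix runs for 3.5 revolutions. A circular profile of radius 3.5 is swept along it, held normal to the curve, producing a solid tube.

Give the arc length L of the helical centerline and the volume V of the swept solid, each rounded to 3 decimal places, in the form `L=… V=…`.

2πR = 2π·8 = 50.265482
per-turn = √(50.265482² + 13²) = √(2526.6187 + 169) = √2695.6187 = 51.919348
L = 3.5 × 51.919348 = 181.717719
V = π·3.5² × L = 38.484510 × 181.717719 = 6993.317376

L=181.718 V=6993.317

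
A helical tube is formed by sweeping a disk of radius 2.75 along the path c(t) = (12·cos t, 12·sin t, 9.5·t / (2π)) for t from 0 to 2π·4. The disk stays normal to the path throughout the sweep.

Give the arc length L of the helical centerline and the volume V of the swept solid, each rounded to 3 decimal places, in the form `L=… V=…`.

L=303.977 V=7221.985

2πR = 2π·12 = 75.398224
per-turn = √(75.398224² + 9.5²) = √(5684.8921 + 90.25) = √5775.1421 = 75.994356
L = 4 × 75.994356 = 303.977424
V = π·2.75² × L = 23.758294 × 303.977424 = 7221.985138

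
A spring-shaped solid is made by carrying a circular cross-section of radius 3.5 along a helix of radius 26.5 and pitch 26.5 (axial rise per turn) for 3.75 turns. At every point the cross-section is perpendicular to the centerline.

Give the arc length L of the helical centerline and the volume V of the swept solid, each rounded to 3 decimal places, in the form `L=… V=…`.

L=632.250 V=24331.835

2πR = 2π·26.5 = 166.504411
per-turn = √(166.504411² + 26.5²) = √(27723.7188 + 702.25) = √28425.9688 = 168.600026
L = 3.75 × 168.600026 = 632.250097
V = π·3.5² × L = 38.484510 × 632.250097 = 24331.835202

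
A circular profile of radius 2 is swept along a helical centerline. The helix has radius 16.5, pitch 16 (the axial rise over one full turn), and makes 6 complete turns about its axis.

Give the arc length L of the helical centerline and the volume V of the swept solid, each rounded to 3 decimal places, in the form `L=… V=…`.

L=629.400 V=7909.270

2πR = 2π·16.5 = 103.672558
per-turn = √(103.672558² + 16²) = √(10747.9992 + 256) = √11003.9992 = 104.899948
L = 6 × 104.899948 = 629.399691
V = π·2² × L = 12.566371 × 629.399691 = 7909.269781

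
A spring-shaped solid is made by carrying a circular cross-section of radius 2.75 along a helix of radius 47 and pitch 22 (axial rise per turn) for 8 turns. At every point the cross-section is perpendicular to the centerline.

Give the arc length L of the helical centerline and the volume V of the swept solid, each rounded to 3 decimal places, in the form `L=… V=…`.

2πR = 2π·47 = 295.309709
per-turn = √(295.309709² + 22²) = √(87207.8245 + 484) = √87691.8245 = 296.128054
L = 8 × 296.128054 = 2369.024434
V = π·2.75² × L = 23.758294 × 2369.024434 = 56283.980037

L=2369.024 V=56283.980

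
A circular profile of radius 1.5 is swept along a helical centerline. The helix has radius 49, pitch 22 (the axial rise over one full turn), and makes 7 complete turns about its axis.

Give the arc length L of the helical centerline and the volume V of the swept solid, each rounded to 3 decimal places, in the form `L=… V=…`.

2πR = 2π·49 = 307.876080
per-turn = √(307.876080² + 22²) = √(94787.6807 + 484) = √95271.6807 = 308.661110
L = 7 × 308.661110 = 2160.627768
V = π·1.5² × L = 7.068583 × 2160.627768 = 15272.577728

L=2160.628 V=15272.578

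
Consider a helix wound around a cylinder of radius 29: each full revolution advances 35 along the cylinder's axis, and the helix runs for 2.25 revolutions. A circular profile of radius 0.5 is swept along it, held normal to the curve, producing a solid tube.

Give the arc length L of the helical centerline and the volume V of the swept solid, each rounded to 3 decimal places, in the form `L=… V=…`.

L=417.473 V=327.882

2πR = 2π·29 = 182.212374
per-turn = √(182.212374² + 35²) = √(33201.3492 + 1225) = √34426.3492 = 185.543389
L = 2.25 × 185.543389 = 417.472625
V = π·0.5² × L = 0.785398 × 417.472625 = 327.882233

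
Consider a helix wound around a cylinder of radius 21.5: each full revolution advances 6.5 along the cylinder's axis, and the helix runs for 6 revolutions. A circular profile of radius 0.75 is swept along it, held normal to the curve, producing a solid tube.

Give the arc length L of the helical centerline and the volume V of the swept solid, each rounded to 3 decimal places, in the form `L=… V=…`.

L=811.469 V=1433.983

2πR = 2π·21.5 = 135.088484
per-turn = √(135.088484² + 6.5²) = √(18248.8985 + 42.25) = √18291.1485 = 135.244773
L = 6 × 135.244773 = 811.468636
V = π·0.75² × L = 1.767146 × 811.468636 = 1433.983447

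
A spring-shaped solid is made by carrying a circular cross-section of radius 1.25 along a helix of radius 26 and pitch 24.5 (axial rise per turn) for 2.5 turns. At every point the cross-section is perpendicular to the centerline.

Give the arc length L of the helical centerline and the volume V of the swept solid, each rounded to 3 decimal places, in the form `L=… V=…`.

L=412.974 V=2027.183

2πR = 2π·26 = 163.362818
per-turn = √(163.362818² + 24.5²) = √(26687.4103 + 600.25) = √27287.6603 = 165.189771
L = 2.5 × 165.189771 = 412.974426
V = π·1.25² × L = 4.908739 × 412.974426 = 2027.183475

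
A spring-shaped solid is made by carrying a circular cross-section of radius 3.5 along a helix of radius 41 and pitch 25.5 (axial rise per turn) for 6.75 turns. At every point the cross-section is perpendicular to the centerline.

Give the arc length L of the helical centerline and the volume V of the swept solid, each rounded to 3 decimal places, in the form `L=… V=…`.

2πR = 2π·41 = 257.610598
per-turn = √(257.610598² + 25.5²) = √(66363.2200 + 650.25) = √67013.4700 = 258.869600
L = 6.75 × 258.869600 = 1747.369802
V = π·3.5² × L = 38.484510 × 1747.369802 = 67246.670648

L=1747.370 V=67246.671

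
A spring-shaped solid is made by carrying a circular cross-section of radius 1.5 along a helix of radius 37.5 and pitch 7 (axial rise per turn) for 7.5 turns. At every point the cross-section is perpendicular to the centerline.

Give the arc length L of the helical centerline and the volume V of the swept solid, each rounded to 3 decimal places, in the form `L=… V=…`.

2πR = 2π·37.5 = 235.619449
per-turn = √(235.619449² + 7²) = √(55516.5248 + 49) = √55565.5248 = 235.723407
L = 7.5 × 235.723407 = 1767.925555
V = π·1.5² × L = 7.068583 × 1767.925555 = 12496.729354

L=1767.926 V=12496.729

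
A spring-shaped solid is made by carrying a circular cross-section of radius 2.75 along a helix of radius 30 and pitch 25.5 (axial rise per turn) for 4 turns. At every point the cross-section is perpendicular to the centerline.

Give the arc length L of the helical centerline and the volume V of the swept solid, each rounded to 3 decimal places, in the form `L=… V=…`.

L=760.850 V=18076.506

2πR = 2π·30 = 188.495559
per-turn = √(188.495559² + 25.5²) = √(35530.5758 + 650.25) = √36180.8258 = 190.212581
L = 4 × 190.212581 = 760.850323
V = π·2.75² × L = 23.758294 × 760.850323 = 18076.505993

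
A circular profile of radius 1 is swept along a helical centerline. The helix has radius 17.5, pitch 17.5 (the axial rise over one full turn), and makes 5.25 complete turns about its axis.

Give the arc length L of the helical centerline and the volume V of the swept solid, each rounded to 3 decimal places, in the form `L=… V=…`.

2πR = 2π·17.5 = 109.955743
per-turn = √(109.955743² + 17.5²) = √(12090.2654 + 306.25) = √12396.5154 = 111.339640
L = 5.25 × 111.339640 = 584.533109
V = π·1² × L = 3.141593 × 584.533109 = 1836.364921

L=584.533 V=1836.365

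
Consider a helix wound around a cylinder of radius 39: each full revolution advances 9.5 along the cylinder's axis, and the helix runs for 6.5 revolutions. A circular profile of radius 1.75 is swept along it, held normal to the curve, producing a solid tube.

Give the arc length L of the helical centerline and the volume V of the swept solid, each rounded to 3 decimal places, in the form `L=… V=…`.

L=1593.984 V=15335.923

2πR = 2π·39 = 245.044227
per-turn = √(245.044227² + 9.5²) = √(60046.6732 + 90.25) = √60136.9232 = 245.228308
L = 6.5 × 245.228308 = 1593.984004
V = π·1.75² × L = 9.621128 × 1593.984004 = 15335.923336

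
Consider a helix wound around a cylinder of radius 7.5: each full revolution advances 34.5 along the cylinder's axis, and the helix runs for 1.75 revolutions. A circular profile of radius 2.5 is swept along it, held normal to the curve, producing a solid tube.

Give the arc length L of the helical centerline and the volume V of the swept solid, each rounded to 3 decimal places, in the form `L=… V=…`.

L=102.205 V=2006.796

2πR = 2π·7.5 = 47.123890
per-turn = √(47.123890² + 34.5²) = √(2220.6610 + 1190.25) = √3410.9110 = 58.403005
L = 1.75 × 58.403005 = 102.205259
V = π·2.5² × L = 19.634954 × 102.205259 = 2006.795562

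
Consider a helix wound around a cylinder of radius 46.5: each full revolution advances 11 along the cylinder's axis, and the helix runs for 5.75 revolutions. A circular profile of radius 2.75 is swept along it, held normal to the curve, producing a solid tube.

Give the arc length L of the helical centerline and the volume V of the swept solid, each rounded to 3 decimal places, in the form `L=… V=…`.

2πR = 2π·46.5 = 292.168117
per-turn = √(292.168117² + 11²) = √(85362.2085 + 121) = √85483.2085 = 292.375116
L = 5.75 × 292.375116 = 1681.156917
V = π·2.75² × L = 23.758294 × 1681.156917 = 39941.421041

L=1681.157 V=39941.421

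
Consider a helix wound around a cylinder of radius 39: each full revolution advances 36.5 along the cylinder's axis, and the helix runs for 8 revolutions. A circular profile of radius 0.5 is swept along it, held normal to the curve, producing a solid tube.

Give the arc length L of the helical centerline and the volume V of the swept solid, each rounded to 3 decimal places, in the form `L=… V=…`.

2πR = 2π·39 = 245.044227
per-turn = √(245.044227² + 36.5²) = √(60046.6732 + 1332.25) = √61378.9232 = 247.747701
L = 8 × 247.747701 = 1981.981605
V = π·0.5² × L = 0.785398 × 1981.981605 = 1556.644713

L=1981.982 V=1556.645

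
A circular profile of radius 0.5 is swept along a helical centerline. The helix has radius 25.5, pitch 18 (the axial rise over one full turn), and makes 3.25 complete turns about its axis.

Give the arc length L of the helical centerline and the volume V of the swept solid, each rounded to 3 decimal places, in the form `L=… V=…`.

2πR = 2π·25.5 = 160.221225
per-turn = √(160.221225² + 18²) = √(25670.8410 + 324) = √25994.8410 = 161.229157
L = 3.25 × 161.229157 = 523.994760
V = π·0.5² × L = 0.785398 × 523.994760 = 411.544522

L=523.995 V=411.545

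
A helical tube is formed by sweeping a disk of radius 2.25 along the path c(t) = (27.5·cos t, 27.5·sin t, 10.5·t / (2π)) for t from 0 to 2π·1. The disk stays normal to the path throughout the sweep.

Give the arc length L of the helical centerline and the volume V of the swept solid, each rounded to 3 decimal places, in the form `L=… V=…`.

2πR = 2π·27.5 = 172.787596
per-turn = √(172.787596² + 10.5²) = √(29855.5533 + 110.25) = √29965.8033 = 173.106335
L = 1 × 173.106335 = 173.106335
V = π·2.25² × L = 15.904313 × 173.106335 = 2753.137305

L=173.106 V=2753.137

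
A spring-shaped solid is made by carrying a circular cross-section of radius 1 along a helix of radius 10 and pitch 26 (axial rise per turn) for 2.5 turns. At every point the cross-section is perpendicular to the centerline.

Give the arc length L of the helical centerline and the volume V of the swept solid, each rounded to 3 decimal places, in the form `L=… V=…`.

L=169.997 V=534.062

2πR = 2π·10 = 62.831853
per-turn = √(62.831853² + 26²) = √(3947.8418 + 676) = √4623.8418 = 67.998836
L = 2.5 × 67.998836 = 169.997091
V = π·1² × L = 3.141593 × 169.997091 = 534.061613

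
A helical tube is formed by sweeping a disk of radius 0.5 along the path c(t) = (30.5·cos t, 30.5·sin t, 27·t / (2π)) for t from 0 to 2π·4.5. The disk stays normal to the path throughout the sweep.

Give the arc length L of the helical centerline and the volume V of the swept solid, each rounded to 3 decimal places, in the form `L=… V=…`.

2πR = 2π·30.5 = 191.637152
per-turn = √(191.637152² + 27²) = √(36724.7980 + 729) = √37453.7980 = 193.529837
L = 4.5 × 193.529837 = 870.884268
V = π·0.5² × L = 0.785398 × 870.884268 = 683.990905

L=870.884 V=683.991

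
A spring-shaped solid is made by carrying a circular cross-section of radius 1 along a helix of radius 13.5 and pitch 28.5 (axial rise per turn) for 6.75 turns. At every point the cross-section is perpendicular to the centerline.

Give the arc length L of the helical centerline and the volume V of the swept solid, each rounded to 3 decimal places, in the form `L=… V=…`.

2πR = 2π·13.5 = 84.823002
per-turn = √(84.823002² + 28.5²) = √(7194.9416 + 812.25) = √8007.1916 = 89.482912
L = 6.75 × 89.482912 = 604.009659
V = π·1² × L = 3.141593 × 604.009659 = 1897.552306

L=604.010 V=1897.552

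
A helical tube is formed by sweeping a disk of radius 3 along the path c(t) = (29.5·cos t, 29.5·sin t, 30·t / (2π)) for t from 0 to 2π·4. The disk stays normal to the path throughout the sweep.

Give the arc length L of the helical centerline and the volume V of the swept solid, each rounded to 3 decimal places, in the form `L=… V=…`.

L=751.064 V=21235.841

2πR = 2π·29.5 = 185.353967
per-turn = √(185.353967² + 30²) = √(34356.0929 + 900) = √35256.0929 = 187.766059
L = 4 × 187.766059 = 751.064236
V = π·3² × L = 28.274334 × 751.064236 = 21235.840978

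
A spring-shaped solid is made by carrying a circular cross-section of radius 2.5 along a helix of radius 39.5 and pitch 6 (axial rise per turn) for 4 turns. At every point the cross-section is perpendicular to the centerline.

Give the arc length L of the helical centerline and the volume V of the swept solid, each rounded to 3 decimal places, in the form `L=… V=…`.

2πR = 2π·39.5 = 248.185820
per-turn = √(248.185820² + 6²) = √(61596.2011 + 36) = √61632.2011 = 248.258335
L = 4 × 248.258335 = 993.033341
V = π·2.5² × L = 19.634954 × 993.033341 = 19498.164063

L=993.033 V=19498.164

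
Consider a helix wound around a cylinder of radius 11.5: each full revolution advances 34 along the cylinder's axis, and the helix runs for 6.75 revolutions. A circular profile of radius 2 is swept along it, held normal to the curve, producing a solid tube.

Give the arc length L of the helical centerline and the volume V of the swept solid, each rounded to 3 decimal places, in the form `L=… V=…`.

L=539.030 V=6773.647

2πR = 2π·11.5 = 72.256631
per-turn = √(72.256631² + 34²) = √(5221.0207 + 1156) = √6377.0207 = 79.856250
L = 6.75 × 79.856250 = 539.029690
V = π·2² × L = 12.566371 × 539.029690 = 6773.646859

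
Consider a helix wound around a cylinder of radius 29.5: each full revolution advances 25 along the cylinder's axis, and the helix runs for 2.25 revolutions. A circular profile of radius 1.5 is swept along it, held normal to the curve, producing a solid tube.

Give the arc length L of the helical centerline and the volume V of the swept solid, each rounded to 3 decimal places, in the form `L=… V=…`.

2πR = 2π·29.5 = 185.353967
per-turn = √(185.353967² + 25²) = √(34356.0929 + 625) = √34981.0929 = 187.032331
L = 2.25 × 187.032331 = 420.822745
V = π·1.5² × L = 7.068583 × 420.822745 = 2974.620701

L=420.823 V=2974.621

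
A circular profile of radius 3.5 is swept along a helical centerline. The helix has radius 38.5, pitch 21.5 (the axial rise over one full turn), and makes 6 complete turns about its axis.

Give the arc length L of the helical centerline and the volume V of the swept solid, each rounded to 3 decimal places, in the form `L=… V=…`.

2πR = 2π·38.5 = 241.902634
per-turn = √(241.902634² + 21.5²) = √(58516.8845 + 462.25) = √58979.1345 = 242.856201
L = 6 × 242.856201 = 1457.137208
V = π·3.5² × L = 38.484510 × 1457.137208 = 56077.211447

L=1457.137 V=56077.211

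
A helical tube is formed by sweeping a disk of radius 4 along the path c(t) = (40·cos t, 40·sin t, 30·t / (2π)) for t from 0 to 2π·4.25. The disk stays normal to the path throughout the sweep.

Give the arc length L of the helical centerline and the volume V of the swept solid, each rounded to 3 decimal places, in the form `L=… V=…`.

2πR = 2π·40 = 251.327412
per-turn = √(251.327412² + 30²) = √(63165.4682 + 900) = √64065.4682 = 253.111573
L = 4.25 × 253.111573 = 1075.724183
V = π·4² × L = 50.265482 × 1075.724183 = 54071.795070

L=1075.724 V=54071.795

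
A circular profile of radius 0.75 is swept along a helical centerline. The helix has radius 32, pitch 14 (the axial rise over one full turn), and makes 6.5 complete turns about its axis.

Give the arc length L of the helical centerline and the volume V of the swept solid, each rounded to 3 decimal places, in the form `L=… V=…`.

2πR = 2π·32 = 201.061930
per-turn = √(201.061930² + 14²) = √(40425.8996 + 196) = √40621.8996 = 201.548752
L = 6.5 × 201.548752 = 1310.066891
V = π·0.75² × L = 1.767146 × 1310.066891 = 2315.079293

L=1310.067 V=2315.079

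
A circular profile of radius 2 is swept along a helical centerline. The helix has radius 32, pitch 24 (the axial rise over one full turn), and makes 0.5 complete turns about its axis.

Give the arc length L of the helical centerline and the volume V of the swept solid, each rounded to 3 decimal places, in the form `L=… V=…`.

L=101.245 V=1272.278

2πR = 2π·32 = 201.061930
per-turn = √(201.061930² + 24²) = √(40425.8996 + 576) = √41001.8996 = 202.489258
L = 0.5 × 202.489258 = 101.244629
V = π·2² × L = 12.566371 × 101.244629 = 1272.277531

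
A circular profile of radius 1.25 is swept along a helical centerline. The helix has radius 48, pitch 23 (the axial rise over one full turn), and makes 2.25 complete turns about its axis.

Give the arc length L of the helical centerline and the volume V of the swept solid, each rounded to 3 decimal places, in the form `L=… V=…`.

L=680.554 V=3340.664

2πR = 2π·48 = 301.592895
per-turn = √(301.592895² + 23²) = √(90958.2742 + 529) = √91487.2742 = 302.468633
L = 2.25 × 302.468633 = 680.554425
V = π·1.25² × L = 4.908739 × 680.554425 = 3340.663722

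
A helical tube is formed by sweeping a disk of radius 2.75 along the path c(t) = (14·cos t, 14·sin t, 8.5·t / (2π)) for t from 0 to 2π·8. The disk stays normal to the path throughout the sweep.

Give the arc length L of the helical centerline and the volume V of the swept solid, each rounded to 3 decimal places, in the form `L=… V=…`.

L=706.995 V=16796.984

2πR = 2π·14 = 87.964594
per-turn = √(87.964594² + 8.5²) = √(7737.7699 + 72.25) = √7810.0199 = 88.374317
L = 8 × 88.374317 = 706.994534
V = π·2.75² × L = 23.758294 × 706.994534 = 16796.984297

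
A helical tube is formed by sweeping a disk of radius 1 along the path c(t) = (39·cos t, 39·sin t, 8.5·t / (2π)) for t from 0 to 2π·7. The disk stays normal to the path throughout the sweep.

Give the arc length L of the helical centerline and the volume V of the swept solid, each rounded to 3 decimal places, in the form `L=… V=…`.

L=1716.341 V=5392.045

2πR = 2π·39 = 245.044227
per-turn = √(245.044227² + 8.5²) = √(60046.6732 + 72.25) = √60118.9232 = 245.191605
L = 7 × 245.191605 = 1716.341235
V = π·1² × L = 3.141593 × 1716.341235 = 5392.045016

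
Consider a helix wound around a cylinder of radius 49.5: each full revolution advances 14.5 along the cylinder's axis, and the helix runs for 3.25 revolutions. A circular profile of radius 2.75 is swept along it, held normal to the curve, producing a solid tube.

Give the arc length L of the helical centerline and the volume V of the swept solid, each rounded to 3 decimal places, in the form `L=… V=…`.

2πR = 2π·49.5 = 311.017673
per-turn = √(311.017673² + 14.5²) = √(96731.9927 + 210.25) = √96942.2427 = 311.355493
L = 3.25 × 311.355493 = 1011.905351
V = π·2.75² × L = 23.758294 × 1011.905351 = 24041.145271

L=1011.905 V=24041.145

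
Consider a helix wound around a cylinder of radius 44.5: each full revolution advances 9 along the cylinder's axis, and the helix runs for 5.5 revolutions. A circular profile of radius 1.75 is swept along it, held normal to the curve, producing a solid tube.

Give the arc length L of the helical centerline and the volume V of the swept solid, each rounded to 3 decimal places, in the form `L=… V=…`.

L=1538.606 V=14803.125

2πR = 2π·44.5 = 279.601746
per-turn = √(279.601746² + 9²) = √(78177.1365 + 81) = √78258.1365 = 279.746558
L = 5.5 × 279.746558 = 1538.606067
V = π·1.75² × L = 9.621128 × 1538.606067 = 14803.125141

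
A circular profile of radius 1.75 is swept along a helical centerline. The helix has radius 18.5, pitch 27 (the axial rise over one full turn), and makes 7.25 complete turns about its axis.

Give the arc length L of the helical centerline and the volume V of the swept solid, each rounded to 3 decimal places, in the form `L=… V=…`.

2πR = 2π·18.5 = 116.238928
per-turn = √(116.238928² + 27²) = √(13511.4884 + 729) = √14240.4884 = 119.333518
L = 7.25 × 119.333518 = 865.168003
V = π·1.75² × L = 9.621128 × 865.168003 = 8323.891664

L=865.168 V=8323.892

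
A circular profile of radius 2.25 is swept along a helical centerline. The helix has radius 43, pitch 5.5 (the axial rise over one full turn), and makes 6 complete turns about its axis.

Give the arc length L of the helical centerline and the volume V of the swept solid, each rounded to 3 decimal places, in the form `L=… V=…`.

2πR = 2π·43 = 270.176968
per-turn = √(270.176968² + 5.5²) = √(72995.5942 + 30.25) = √73025.8442 = 270.232944
L = 6 × 270.232944 = 1621.397665
V = π·2.25² × L = 15.904313 × 1621.397665 = 25787.215658

L=1621.398 V=25787.216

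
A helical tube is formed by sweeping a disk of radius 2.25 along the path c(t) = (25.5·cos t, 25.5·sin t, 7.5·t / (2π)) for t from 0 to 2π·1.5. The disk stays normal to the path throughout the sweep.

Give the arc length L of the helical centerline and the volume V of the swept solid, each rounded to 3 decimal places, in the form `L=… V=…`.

L=240.595 V=3826.498

2πR = 2π·25.5 = 160.221225
per-turn = √(160.221225² + 7.5²) = √(25670.8410 + 56.25) = √25727.0910 = 160.396668
L = 1.5 × 160.396668 = 240.595002
V = π·2.25² × L = 15.904313 × 240.595002 = 3826.498168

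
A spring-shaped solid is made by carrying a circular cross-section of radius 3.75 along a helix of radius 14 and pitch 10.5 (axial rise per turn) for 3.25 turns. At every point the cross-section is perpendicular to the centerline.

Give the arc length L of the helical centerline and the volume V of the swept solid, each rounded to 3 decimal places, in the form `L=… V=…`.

L=287.914 V=12719.669

2πR = 2π·14 = 87.964594
per-turn = √(87.964594² + 10.5²) = √(7737.7699 + 110.25) = √7848.0199 = 88.589050
L = 3.25 × 88.589050 = 287.914414
V = π·3.75² × L = 44.178647 × 287.914414 = 12719.669164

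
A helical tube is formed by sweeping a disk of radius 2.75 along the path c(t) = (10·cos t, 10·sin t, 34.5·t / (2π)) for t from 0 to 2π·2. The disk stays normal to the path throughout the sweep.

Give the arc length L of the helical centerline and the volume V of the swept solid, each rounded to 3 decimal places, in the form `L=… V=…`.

2πR = 2π·10 = 62.831853
per-turn = √(62.831853² + 34.5²) = √(3947.8418 + 1190.25) = √5138.0918 = 71.680484
L = 2 × 71.680484 = 143.360968
V = π·2.75² × L = 23.758294 × 143.360968 = 3406.012081

L=143.361 V=3406.012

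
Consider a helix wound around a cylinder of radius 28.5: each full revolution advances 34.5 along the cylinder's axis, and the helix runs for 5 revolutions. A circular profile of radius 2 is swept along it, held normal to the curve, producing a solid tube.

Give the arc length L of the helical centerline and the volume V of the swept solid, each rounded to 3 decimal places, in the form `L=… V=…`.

L=911.820 V=11458.262

2πR = 2π·28.5 = 179.070781
per-turn = √(179.070781² + 34.5²) = √(32066.3447 + 1190.25) = √33256.5947 = 182.363907
L = 5 × 182.363907 = 911.819537
V = π·2² × L = 12.566371 × 911.819537 = 11458.262231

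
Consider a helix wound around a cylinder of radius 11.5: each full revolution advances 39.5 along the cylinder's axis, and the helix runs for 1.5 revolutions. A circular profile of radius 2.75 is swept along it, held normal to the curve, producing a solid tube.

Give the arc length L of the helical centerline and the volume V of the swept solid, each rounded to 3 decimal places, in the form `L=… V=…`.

2πR = 2π·11.5 = 72.256631
per-turn = √(72.256631² + 39.5²) = √(5221.0207 + 1560.25) = √6781.2707 = 82.348471
L = 1.5 × 82.348471 = 123.522707
V = π·2.75² × L = 23.758294 × 123.522707 = 2934.688843

L=123.523 V=2934.689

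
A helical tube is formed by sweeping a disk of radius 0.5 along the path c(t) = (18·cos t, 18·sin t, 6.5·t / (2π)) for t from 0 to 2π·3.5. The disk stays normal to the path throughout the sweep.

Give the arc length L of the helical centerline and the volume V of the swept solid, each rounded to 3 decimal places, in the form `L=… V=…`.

2πR = 2π·18 = 113.097336
per-turn = √(113.097336² + 6.5²) = √(12791.0073 + 42.25) = √12833.2573 = 113.283968
L = 3.5 × 113.283968 = 396.493886
V = π·0.5² × L = 0.785398 × 396.493886 = 311.405570

L=396.494 V=311.406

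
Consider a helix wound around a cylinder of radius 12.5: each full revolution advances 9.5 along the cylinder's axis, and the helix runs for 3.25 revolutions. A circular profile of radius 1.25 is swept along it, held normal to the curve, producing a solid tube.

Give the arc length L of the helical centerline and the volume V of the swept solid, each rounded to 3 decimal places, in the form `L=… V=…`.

L=257.115 V=1262.110

2πR = 2π·12.5 = 78.539816
per-turn = √(78.539816² + 9.5²) = √(6168.5028 + 90.25) = √6258.7528 = 79.112279
L = 3.25 × 79.112279 = 257.114908
V = π·1.25² × L = 4.908739 × 257.114908 = 1262.109853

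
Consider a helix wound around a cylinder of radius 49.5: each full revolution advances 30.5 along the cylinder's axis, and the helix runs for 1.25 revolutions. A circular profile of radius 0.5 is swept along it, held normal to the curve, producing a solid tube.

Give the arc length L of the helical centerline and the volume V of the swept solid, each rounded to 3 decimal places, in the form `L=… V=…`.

L=390.637 V=306.806

2πR = 2π·49.5 = 311.017673
per-turn = √(311.017673² + 30.5²) = √(96731.9927 + 930.25) = √97662.2427 = 312.509588
L = 1.25 × 312.509588 = 390.636985
V = π·0.5² × L = 0.785398 × 390.636985 = 306.805571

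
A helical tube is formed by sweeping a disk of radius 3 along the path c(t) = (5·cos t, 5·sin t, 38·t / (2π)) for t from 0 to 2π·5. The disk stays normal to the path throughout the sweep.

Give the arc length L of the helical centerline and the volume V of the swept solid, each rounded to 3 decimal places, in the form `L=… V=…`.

L=246.524 V=6970.298

2πR = 2π·5 = 31.415927
per-turn = √(31.415927² + 38²) = √(986.9604 + 1444) = √2430.9604 = 49.304771
L = 5 × 49.304771 = 246.523855
V = π·3² × L = 28.274334 × 246.523855 = 6970.297782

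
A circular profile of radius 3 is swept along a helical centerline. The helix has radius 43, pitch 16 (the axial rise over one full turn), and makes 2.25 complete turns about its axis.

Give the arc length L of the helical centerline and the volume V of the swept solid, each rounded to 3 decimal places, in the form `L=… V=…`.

2πR = 2π·43 = 270.176968
per-turn = √(270.176968² + 16²) = √(72995.5942 + 256) = √73251.5942 = 270.650317
L = 2.25 × 270.650317 = 608.963213
V = π·3² × L = 28.274334 × 608.963213 = 17218.029220

L=608.963 V=17218.029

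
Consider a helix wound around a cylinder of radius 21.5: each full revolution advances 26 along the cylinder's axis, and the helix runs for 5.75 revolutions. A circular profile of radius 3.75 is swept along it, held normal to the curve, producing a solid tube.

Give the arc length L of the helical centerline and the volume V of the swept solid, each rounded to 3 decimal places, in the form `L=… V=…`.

L=791.015 V=34945.965

2πR = 2π·21.5 = 135.088484
per-turn = √(135.088484² + 26²) = √(18248.8985 + 676) = √18924.8985 = 137.567796
L = 5.75 × 137.567796 = 791.014828
V = π·3.75² × L = 44.178647 × 791.014828 = 34945.964608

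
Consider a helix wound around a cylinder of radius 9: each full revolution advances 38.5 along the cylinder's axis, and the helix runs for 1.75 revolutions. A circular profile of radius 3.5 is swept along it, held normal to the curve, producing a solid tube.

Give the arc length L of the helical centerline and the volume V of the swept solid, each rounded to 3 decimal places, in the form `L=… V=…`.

2πR = 2π·9 = 56.548668
per-turn = √(56.548668² + 38.5²) = √(3197.7518 + 1482.25) = √4680.0018 = 68.410539
L = 1.75 × 68.410539 = 119.718443
V = π·3.5² × L = 38.484510 × 119.718443 = 4607.305617

L=119.718 V=4607.306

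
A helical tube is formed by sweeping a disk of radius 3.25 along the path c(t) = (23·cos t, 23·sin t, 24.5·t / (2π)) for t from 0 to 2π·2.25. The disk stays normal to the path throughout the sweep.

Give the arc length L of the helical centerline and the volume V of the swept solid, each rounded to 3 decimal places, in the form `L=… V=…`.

L=329.795 V=10943.596

2πR = 2π·23 = 144.513262
per-turn = √(144.513262² + 24.5²) = √(20884.0829 + 600.25) = √21484.3329 = 146.575349
L = 2.25 × 146.575349 = 329.794535
V = π·3.25² × L = 33.183072 × 329.794535 = 10943.595936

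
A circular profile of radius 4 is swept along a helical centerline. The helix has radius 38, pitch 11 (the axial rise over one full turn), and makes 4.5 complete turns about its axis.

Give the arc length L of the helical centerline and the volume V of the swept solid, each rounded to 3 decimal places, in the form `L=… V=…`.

2πR = 2π·38 = 238.761042
per-turn = √(238.761042² + 11²) = √(57006.8350 + 121) = √57127.8350 = 239.014299
L = 4.5 × 239.014299 = 1075.564345
V = π·4² × L = 50.265482 × 1075.564345 = 54063.760691

L=1075.564 V=54063.761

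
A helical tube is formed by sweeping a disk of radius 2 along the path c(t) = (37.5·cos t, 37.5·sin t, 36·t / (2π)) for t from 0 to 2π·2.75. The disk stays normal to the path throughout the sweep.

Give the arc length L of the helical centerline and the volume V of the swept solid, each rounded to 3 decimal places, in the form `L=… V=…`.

2πR = 2π·37.5 = 235.619449
per-turn = √(235.619449² + 36²) = √(55516.5248 + 1296) = √56812.5248 = 238.353781
L = 2.75 × 238.353781 = 655.472897
V = π·2² × L = 12.566371 × 655.472897 = 8236.915349

L=655.473 V=8236.915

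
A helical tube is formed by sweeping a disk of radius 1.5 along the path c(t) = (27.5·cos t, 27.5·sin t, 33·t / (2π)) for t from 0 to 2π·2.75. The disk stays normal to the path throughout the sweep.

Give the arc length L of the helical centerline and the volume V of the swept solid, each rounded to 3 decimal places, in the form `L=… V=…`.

L=483.754 V=3419.457

2πR = 2π·27.5 = 172.787596
per-turn = √(172.787596² + 33²) = √(29855.5533 + 1089) = √30944.5533 = 175.910640
L = 2.75 × 175.910640 = 483.754260
V = π·1.5² × L = 7.068583 × 483.754260 = 3419.457369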